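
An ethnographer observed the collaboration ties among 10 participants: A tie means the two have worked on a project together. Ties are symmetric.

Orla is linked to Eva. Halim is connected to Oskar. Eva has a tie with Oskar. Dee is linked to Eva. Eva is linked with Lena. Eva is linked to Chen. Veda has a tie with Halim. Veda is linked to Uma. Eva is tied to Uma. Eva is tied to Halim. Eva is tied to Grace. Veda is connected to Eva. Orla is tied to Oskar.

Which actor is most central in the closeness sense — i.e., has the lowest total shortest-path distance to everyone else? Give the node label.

Farness (sum of distances to all others) for each node — Chen:17, Dee:17, Eva:9, Grace:17, Halim:15, Lena:17, Orla:16, Oskar:15, Uma:16, Veda:15.
The smallest farness is 9, for Eva, so Eva has the highest closeness.

Eva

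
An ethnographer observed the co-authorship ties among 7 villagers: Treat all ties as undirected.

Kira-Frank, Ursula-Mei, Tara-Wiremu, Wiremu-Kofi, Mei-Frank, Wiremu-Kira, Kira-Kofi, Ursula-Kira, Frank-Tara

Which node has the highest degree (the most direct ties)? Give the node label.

Kira

Degrees — Frank:3, Kira:4, Kofi:2, Mei:2, Tara:2, Ursula:2, Wiremu:3.
The maximum is 4, attained only by Kira.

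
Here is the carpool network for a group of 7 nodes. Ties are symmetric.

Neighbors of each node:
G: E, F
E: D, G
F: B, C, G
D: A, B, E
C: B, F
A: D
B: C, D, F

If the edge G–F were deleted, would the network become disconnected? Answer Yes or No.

No

Even without that edge, G still reaches F via G – E – D – B – F, so the network stays connected. Not a bridge.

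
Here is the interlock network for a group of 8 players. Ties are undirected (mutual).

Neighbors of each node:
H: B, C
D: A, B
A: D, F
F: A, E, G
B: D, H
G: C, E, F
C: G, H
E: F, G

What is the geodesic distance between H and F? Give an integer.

One shortest route is H – C – G – F, which uses 3 edges, and at distance 2 from H we only reach {D, G}, which does not include F. So d(H,F) = 3.

3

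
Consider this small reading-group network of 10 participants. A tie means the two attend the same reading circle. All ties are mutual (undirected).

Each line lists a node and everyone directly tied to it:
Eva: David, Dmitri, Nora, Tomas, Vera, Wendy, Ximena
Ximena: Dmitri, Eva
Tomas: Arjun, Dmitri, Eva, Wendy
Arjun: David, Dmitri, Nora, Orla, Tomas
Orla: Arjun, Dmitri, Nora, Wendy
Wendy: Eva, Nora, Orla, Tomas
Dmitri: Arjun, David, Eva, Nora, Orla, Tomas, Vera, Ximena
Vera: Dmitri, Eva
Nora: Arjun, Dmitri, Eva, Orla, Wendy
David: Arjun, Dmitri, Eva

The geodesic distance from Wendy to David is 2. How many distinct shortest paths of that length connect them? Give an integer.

1

The shortest distance is 2, and the only length-2 path is Wendy–Eva–David. So there is exactly 1 shortest path.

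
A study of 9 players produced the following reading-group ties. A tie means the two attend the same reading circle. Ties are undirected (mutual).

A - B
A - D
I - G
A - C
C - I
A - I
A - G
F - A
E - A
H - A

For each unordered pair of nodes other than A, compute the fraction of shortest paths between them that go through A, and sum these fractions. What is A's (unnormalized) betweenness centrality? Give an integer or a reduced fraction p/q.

51/2

Pairs whose geodesics pass through A — D–B: 1; D–I: 1; D–H: 1; D–C: 1; D–E: 1; D–G: 1; D–F: 1; B–I: 1; B–H: 1; B–C: 1; B–E: 1; B–G: 1; B–F: 1; I–H: 1 … (+12 more pairs).
All other pairs contribute 0.
Summing the contributions gives betweenness(A) = 51/2.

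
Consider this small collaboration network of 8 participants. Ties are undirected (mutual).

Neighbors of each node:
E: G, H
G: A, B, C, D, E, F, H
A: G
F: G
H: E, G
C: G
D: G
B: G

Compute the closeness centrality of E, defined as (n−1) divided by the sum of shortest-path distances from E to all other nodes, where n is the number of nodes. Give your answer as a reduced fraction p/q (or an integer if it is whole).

Distances from E: A:2, B:2, C:2, D:2, F:2, G:1, H:1. Sum = 12.
n = 8, so closeness = 7/12.

7/12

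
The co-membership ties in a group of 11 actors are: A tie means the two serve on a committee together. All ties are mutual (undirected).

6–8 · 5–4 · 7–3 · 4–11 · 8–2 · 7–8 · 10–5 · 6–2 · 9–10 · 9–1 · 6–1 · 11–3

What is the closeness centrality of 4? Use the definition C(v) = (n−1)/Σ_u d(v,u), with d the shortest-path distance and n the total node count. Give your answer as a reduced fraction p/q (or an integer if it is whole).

1/3

Distances from 4: 1:4, 2:5, 3:2, 5:1, 6:5, 7:3, 8:4, 9:3, 10:2, 11:1. Sum = 30.
n = 11, so closeness = 10/30 = 1/3.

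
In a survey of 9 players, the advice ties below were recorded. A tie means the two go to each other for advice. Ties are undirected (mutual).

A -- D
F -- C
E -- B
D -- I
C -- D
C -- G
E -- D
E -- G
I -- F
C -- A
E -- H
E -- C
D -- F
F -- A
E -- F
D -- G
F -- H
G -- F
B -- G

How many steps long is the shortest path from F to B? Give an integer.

One shortest route is F – E – B, which uses 2 edges, and F and B are not directly tied, so nothing shorter exists. So d(F,B) = 2.

2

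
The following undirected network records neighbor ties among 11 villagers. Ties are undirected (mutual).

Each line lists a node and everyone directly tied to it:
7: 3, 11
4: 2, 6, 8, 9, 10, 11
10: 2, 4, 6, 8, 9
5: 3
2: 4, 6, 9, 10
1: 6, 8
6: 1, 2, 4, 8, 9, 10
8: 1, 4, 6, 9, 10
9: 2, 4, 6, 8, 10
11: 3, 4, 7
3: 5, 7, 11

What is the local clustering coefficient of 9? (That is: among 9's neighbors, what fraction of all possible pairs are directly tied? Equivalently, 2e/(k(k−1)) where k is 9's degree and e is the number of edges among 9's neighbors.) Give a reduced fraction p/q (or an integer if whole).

9/10

9's neighbors: 2, 4, 6, 8, and 10 (k = 5).
Possible neighbor pairs: C(5,2) = 10. Edges among them: 2–4, 2–6, 2–10, 4–6, 4–8, 4–10, 6–8, 6–10, 8–10 → e = 9.
Clustering(9) = 9/10.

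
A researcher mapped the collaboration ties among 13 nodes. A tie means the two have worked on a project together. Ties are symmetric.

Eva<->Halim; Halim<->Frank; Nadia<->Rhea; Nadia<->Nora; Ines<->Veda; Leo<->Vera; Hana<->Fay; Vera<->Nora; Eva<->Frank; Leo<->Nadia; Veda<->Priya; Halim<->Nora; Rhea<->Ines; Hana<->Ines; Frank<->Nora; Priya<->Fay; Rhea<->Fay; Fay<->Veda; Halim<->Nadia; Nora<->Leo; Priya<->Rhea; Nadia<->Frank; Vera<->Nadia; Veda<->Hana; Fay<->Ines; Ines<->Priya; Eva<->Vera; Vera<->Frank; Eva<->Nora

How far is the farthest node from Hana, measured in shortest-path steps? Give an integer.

5

Distances from Hana: Eva:5, Fay:1, Frank:4, Halim:4, Ines:1, Leo:4, Nadia:3, Nora:4, Priya:2, Rhea:2, Veda:1, Vera:4.
The largest is 5 (to Eva), so the eccentricity of Hana is 5.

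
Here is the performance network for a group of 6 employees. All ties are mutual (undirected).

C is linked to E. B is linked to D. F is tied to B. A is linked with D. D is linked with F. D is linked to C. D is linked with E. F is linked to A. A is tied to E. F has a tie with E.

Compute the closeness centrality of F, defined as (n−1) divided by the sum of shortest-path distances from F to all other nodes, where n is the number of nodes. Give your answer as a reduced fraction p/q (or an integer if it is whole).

Distances from F: A:1, B:1, C:2, D:1, E:1. Sum = 6.
n = 6, so closeness = 5/6.

5/6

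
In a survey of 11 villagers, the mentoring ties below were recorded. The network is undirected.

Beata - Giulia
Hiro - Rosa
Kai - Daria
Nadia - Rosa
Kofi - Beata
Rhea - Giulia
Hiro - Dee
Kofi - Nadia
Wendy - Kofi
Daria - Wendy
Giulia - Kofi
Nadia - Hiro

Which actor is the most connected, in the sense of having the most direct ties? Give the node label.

Kofi

Degrees — Beata:2, Daria:2, Dee:1, Giulia:3, Hiro:3, Kai:1, Kofi:4, Nadia:3, Rhea:1, Rosa:2, Wendy:2.
The maximum is 4, attained only by Kofi.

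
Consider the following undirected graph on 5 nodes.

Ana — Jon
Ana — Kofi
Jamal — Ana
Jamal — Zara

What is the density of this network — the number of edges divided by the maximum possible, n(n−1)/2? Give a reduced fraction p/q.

There are 4 edges and 5 nodes, so the maximum possible is C(5,2) = 10.
Density = 4/10 = 2/5.

2/5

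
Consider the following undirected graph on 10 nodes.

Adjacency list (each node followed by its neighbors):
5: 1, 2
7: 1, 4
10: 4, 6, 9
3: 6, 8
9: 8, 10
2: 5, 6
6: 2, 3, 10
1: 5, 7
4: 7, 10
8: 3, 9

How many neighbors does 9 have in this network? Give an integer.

2

9 is directly tied to 8 and 10. That is 2 neighbors, so the degree of 9 is 2.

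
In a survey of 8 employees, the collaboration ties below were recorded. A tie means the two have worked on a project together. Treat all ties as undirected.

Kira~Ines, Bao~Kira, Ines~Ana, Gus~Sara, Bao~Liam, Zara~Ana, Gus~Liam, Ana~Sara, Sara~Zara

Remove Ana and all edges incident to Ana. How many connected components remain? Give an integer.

Ana's neighbors (Ines, Sara, and Zara) remain reachable from one another through other ties, so the rest of the network stays in one piece.

1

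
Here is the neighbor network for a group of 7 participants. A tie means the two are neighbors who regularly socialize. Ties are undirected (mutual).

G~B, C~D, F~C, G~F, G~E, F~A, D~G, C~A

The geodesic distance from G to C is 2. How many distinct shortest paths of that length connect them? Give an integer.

The shortest distance is 2. The length-2 paths are: G–D–C; G–F–C.
That gives 2 distinct shortest paths.

2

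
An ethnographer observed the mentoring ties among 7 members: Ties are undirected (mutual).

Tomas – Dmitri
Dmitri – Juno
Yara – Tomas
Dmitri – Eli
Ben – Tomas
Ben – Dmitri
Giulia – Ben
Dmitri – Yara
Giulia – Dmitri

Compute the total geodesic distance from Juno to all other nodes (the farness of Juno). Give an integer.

11

Distances from Juno: Ben:2, Dmitri:1, Eli:2, Giulia:2, Tomas:2, Yara:2.
Sum = 2 + 1 + 2 + 2 + 2 + 2 = 11.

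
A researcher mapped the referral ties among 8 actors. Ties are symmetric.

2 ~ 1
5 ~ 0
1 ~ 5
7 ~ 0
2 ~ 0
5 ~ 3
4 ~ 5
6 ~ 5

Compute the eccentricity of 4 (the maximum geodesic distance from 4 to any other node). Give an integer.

Distances from 4: 0:2, 1:2, 2:3, 3:2, 5:1, 6:2, 7:3.
The largest is 3 (to 2 and 7), so the eccentricity of 4 is 3.

3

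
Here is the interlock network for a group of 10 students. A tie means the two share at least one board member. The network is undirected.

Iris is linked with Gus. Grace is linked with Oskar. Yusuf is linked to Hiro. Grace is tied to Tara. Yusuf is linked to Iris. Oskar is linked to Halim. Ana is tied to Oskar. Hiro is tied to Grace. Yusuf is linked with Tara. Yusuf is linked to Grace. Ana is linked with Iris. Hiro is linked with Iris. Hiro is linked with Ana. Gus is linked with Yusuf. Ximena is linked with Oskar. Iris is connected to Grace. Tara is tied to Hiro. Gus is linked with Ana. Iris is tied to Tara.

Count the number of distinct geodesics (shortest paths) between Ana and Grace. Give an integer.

The shortest distance is 2. The length-2 paths are: Ana–Hiro–Grace; Ana–Iris–Grace; Ana–Oskar–Grace.
That gives 3 distinct shortest paths.

3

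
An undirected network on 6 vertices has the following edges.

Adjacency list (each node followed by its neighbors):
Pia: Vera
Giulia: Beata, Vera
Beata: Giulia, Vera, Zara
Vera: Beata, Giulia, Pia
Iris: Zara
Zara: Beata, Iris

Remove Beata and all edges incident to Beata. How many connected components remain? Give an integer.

Without Beata, the remaining ties split the others into: {Iris, Zara}; {Giulia, Pia, Vera}.
That's 2 separate components.

2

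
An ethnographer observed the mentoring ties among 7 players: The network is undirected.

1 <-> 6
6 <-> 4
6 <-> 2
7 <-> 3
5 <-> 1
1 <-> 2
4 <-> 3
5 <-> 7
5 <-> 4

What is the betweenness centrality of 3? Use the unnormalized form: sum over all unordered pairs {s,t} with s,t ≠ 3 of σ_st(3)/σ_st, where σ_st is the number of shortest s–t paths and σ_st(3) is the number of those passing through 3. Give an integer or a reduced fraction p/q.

Pairs whose geodesics pass through 3 — 4–7: 1/2; 6–7: 1/3.
All other pairs contribute 0.
Summing the contributions gives betweenness(3) = 5/6.

5/6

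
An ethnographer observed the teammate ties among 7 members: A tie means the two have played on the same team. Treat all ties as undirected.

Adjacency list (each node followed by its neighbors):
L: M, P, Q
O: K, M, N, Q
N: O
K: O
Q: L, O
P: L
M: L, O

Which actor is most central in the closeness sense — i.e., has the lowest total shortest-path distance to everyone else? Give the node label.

Farness (sum of distances to all others) for each node — K:14, L:11, M:10, N:14, O:9, P:16, Q:10.
The smallest farness is 9, for O, so O has the highest closeness.

O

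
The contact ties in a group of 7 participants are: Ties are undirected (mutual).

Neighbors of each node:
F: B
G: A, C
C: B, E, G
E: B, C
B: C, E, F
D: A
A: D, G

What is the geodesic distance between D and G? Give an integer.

One shortest route is D – A – G, which uses 2 edges, and D and G are not directly tied, so nothing shorter exists. So d(D,G) = 2.

2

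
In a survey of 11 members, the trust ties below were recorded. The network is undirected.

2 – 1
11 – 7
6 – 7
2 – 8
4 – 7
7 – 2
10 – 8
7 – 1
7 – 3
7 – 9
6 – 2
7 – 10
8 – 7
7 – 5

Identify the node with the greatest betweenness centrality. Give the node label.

Unnormalized betweenness of each node: 1:0, 2:3/2, 3:0, 4:0, 5:0, 6:0, 7:39, 8:1/2, 9:0, 10:0, 11:0.
7 has the largest value, 39, making it the main broker — the node through which the most shortest paths run.

7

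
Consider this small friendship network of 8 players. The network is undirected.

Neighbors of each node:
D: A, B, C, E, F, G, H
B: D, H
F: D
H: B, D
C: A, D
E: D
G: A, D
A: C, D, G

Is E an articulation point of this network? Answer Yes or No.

No

Even without E, every remaining node can still reach every other (the residual graph is connected), so E is not a cut vertex.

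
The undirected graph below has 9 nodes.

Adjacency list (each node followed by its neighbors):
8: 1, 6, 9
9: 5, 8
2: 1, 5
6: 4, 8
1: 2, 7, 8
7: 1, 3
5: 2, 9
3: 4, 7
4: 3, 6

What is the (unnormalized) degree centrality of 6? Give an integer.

6 is directly tied to 4 and 8. That is 2 neighbors, so the degree of 6 is 2.

2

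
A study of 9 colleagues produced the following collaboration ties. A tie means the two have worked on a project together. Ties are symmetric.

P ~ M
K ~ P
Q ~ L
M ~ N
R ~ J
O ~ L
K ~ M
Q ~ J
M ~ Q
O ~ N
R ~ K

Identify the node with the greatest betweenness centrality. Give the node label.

M

Unnormalized betweenness of each node: J:5/2, K:4, L:5/2, M:12, N:7/2, O:1, P:0, Q:9, R:3/2.
M has the largest value, 12, making it the main broker — the node through which the most shortest paths run.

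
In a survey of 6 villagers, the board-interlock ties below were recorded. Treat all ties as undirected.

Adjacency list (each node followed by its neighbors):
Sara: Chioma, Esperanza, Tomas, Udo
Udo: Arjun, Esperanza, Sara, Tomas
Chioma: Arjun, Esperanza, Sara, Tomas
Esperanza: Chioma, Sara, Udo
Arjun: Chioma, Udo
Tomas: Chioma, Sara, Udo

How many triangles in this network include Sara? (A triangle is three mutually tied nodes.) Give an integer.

Sara's neighbors: Chioma, Esperanza, Tomas, and Udo.
Neighbor pairs that are themselves tied: Sara–Chioma–Esperanza; Sara–Chioma–Tomas; Sara–Esperanza–Udo; Sara–Tomas–Udo. Each forms one triangle with Sara, for 4 in total.

4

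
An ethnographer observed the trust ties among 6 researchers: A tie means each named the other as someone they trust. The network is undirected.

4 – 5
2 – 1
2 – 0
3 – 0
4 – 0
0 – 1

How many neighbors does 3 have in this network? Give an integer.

3 is directly tied to 0. That is 1 neighbor, so the degree of 3 is 1.

1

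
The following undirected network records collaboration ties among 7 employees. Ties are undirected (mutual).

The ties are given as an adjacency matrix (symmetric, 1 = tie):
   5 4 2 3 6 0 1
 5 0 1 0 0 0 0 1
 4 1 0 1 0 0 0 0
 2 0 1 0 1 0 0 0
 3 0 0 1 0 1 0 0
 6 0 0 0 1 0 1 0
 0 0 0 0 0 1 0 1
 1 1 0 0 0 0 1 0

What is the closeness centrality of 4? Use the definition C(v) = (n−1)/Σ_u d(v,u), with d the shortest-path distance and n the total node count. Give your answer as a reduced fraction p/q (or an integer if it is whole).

Distances from 4: 0:3, 1:2, 2:1, 3:2, 5:1, 6:3. Sum = 12.
n = 7, so closeness = 6/12 = 1/2.

1/2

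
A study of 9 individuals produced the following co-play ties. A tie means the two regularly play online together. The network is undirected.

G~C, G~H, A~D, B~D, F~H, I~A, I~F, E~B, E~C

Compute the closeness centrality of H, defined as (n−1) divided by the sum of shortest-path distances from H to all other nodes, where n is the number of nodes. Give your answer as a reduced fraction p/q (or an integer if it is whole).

Distances from H: A:3, B:4, C:2, D:4, E:3, F:1, G:1, I:2. Sum = 20.
n = 9, so closeness = 8/20 = 2/5.

2/5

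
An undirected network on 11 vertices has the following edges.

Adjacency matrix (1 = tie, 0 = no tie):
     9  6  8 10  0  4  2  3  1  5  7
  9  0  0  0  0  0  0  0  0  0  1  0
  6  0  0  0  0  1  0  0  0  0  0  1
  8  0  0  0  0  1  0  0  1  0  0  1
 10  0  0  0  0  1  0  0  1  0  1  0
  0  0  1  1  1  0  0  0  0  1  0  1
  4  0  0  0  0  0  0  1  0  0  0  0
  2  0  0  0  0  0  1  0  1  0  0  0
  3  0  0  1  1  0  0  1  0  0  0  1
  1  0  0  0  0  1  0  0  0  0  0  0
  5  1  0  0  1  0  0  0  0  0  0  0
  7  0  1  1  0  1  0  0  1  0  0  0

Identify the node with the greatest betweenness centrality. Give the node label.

3

Unnormalized betweenness of each node: 0:31/2, 1:0, 2:9, 3:19, 4:0, 5:9, 6:0, 7:11/2, 8:2, 9:0, 10:18.
3 has the largest value, 19, making it the main broker — the node through which the most shortest paths run.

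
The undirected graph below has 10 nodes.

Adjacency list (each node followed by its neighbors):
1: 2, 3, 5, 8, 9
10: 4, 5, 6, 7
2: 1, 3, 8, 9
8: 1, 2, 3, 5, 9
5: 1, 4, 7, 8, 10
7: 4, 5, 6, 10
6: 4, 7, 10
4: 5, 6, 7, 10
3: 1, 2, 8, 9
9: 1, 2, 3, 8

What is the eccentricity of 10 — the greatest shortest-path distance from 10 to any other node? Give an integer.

3

Distances from 10: 1:2, 2:3, 3:3, 4:1, 5:1, 6:1, 7:1, 8:2, 9:3.
The largest is 3 (to 2, 3, and 9), so the eccentricity of 10 is 3.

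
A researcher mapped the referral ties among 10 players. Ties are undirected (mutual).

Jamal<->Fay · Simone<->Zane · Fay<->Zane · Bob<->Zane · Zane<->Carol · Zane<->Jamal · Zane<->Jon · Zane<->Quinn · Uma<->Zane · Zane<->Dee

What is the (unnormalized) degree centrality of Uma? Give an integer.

1

Uma is directly tied to Zane. That is 1 neighbor, so the degree of Uma is 1.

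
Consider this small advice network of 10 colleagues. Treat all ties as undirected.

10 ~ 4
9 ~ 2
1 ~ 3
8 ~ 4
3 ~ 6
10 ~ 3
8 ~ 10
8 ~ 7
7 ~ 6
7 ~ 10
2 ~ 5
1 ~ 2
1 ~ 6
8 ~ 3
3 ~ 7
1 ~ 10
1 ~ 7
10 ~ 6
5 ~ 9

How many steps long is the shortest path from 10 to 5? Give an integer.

One shortest route is 10 – 1 – 2 – 5, which uses 3 edges, and at distance 2 from 10 we only reach {2}, which does not include 5. So d(10,5) = 3.

3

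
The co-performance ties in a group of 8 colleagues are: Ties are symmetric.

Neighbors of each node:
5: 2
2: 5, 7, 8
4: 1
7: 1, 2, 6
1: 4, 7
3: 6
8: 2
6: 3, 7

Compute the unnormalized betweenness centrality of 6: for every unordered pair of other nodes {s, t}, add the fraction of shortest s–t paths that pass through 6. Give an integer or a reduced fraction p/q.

6

Pairs whose geodesics pass through 6 — 7–3: 1; 5–3: 1; 1–3: 1; 2–3: 1; 8–3: 1; 3–4: 1.
All other pairs contribute 0.
Summing the contributions gives betweenness(6) = 6.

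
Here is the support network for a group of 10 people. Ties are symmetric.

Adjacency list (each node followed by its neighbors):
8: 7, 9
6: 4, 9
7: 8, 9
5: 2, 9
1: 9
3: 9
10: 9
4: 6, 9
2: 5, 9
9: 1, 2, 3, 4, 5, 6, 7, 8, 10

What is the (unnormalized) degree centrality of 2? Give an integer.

2 is directly tied to 5 and 9. That is 2 neighbors, so the degree of 2 is 2.

2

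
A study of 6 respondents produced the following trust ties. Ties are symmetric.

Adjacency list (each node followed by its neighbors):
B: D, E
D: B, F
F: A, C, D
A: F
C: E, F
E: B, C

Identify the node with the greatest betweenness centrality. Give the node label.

Unnormalized betweenness of each node: A:0, B:1, C:2, D:2, E:1, F:5.
F has the largest value, 5, making it the main broker — the node through which the most shortest paths run.

F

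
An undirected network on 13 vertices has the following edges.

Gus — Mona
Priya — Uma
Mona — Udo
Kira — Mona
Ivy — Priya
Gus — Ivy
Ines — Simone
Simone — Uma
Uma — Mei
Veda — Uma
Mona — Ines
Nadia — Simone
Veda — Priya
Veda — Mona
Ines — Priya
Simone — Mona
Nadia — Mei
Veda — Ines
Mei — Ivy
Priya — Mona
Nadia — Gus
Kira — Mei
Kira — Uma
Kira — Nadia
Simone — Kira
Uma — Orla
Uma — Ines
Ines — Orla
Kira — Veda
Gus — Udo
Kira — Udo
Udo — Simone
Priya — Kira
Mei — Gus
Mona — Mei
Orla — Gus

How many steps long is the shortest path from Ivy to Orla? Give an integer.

2

One shortest route is Ivy – Gus – Orla, which uses 2 edges, and Ivy and Orla are not directly tied, so nothing shorter exists. So d(Ivy,Orla) = 2.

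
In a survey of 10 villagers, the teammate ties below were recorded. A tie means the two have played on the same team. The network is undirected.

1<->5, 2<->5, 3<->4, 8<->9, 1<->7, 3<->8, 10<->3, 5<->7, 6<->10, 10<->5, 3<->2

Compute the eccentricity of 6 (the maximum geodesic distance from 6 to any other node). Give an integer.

Distances from 6: 1:3, 2:3, 3:2, 4:3, 5:2, 7:3, 8:3, 9:4, 10:1.
The largest is 4 (to 9), so the eccentricity of 6 is 4.

4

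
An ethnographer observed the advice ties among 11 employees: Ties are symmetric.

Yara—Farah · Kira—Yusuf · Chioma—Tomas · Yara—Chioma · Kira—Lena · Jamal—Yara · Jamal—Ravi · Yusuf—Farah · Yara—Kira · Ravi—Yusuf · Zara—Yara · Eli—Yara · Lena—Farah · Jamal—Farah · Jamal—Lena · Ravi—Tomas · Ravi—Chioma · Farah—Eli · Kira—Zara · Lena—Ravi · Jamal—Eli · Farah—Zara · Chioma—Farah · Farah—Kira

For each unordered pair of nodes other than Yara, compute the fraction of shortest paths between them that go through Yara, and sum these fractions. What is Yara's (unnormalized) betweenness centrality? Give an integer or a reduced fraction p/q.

5

Pairs whose geodesics pass through Yara — Eli–Kira: 1/2; Eli–Chioma: 1/2; Eli–Tomas: 1/3; Eli–Zara: 1/2; Kira–Chioma: 1/2; Kira–Jamal: 1/3; Kira–Tomas: 1/4; Chioma–Jamal: 1/3; Chioma–Zara: 1/2; Ravi–Zara: 2/8; Jamal–Zara: 1/2; Tomas–Zara: 1/2.
All other pairs contribute 0.
Summing the contributions gives betweenness(Yara) = 5.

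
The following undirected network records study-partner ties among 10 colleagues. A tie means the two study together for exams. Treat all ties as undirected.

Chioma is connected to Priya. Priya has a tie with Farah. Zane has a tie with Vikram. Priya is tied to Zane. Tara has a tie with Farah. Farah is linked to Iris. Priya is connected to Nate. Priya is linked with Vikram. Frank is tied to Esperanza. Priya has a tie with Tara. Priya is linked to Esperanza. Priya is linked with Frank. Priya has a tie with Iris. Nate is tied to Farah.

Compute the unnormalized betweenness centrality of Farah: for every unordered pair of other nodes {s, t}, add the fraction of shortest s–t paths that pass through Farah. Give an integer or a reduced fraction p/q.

Pairs whose geodesics pass through Farah — Tara–Nate: 1/2; Tara–Iris: 1/2; Nate–Iris: 1/2.
All other pairs contribute 0.
Summing the contributions gives betweenness(Farah) = 3/2.

3/2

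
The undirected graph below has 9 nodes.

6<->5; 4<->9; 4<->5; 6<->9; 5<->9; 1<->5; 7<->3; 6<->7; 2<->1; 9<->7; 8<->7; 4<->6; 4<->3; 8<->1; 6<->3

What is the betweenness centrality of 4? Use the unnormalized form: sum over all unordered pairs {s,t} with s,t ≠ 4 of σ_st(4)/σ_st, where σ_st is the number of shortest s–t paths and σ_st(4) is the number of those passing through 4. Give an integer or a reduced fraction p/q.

Pairs whose geodesics pass through 4 — 9–3: 1/3; 3–5: 1/2; 3–1: 1/3; 3–2: 1/3.
All other pairs contribute 0.
Summing the contributions gives betweenness(4) = 3/2.

3/2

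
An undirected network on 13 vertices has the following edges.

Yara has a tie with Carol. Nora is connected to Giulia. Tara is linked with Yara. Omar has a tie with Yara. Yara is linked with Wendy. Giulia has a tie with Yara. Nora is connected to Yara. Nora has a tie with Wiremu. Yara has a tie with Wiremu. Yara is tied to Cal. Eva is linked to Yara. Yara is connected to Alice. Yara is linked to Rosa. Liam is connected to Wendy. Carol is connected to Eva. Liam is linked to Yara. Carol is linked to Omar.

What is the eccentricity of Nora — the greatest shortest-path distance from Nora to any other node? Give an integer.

Distances from Nora: Alice:2, Cal:2, Carol:2, Eva:2, Giulia:1, Liam:2, Omar:2, Rosa:2, Tara:2, Wendy:2, Wiremu:1, Yara:1.
The largest is 2 (to Carol, Tara, Rosa, Cal, Wendy, Omar, Alice, Liam, and Eva), so the eccentricity of Nora is 2.

2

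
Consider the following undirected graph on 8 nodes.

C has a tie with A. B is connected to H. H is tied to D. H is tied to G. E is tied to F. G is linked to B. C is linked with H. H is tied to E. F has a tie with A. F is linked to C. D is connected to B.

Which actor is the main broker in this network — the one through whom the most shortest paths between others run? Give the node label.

Unnormalized betweenness of each node: A:0, B:1/2, C:6, D:0, E:2, F:3/2, G:0, H:13.
H has the largest value, 13, making it the main broker — the node through which the most shortest paths run.

H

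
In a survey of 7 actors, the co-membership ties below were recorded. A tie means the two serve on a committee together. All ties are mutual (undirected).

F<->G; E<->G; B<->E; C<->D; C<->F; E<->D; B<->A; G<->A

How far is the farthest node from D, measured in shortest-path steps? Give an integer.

Distances from D: A:3, B:2, C:1, E:1, F:2, G:2.
The largest is 3 (to A), so the eccentricity of D is 3.

3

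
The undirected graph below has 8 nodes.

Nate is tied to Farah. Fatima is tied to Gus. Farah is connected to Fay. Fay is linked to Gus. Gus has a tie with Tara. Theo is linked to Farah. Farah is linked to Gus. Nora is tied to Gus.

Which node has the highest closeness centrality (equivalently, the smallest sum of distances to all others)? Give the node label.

Farness (sum of distances to all others) for each node — Farah:10, Fatima:15, Fay:12, Gus:9, Nate:16, Nora:15, Tara:15, Theo:16.
The smallest farness is 9, for Gus, so Gus has the highest closeness.

Gus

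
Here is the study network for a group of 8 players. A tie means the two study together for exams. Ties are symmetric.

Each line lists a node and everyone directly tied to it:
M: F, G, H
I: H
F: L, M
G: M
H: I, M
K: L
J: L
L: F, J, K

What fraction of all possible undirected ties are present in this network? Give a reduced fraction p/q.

There are 7 edges and 8 nodes, so the maximum possible is C(8,2) = 28.
Density = 7/28 = 1/4.

1/4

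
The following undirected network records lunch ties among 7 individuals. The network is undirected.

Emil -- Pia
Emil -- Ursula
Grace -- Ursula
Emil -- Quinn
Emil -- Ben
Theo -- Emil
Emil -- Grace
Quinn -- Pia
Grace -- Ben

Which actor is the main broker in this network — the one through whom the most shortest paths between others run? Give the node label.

Unnormalized betweenness of each node: Ben:0, Emil:23/2, Grace:1/2, Pia:0, Quinn:0, Theo:0, Ursula:0.
Emil has the largest value, 23/2, making it the main broker — the node through which the most shortest paths run.

Emil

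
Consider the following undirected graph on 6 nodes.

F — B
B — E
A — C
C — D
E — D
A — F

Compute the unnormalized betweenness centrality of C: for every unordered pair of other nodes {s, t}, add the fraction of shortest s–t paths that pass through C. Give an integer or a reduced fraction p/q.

Pairs whose geodesics pass through C — A–E: 1/2; A–D: 1; F–D: 1/2.
All other pairs contribute 0.
Summing the contributions gives betweenness(C) = 2.

2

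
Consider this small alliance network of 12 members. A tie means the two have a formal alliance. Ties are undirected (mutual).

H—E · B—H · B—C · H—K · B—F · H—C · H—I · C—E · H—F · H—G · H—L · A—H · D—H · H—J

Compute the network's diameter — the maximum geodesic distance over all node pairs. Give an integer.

2

Eccentricity of each node (its greatest distance to any other): A:2, B:2, C:2, D:2, E:2, F:2, G:2, H:1, I:2, J:2, K:2, L:2.
The maximum eccentricity is 2, realized for instance by the pair G–A via G – H – A. So the diameter is 2.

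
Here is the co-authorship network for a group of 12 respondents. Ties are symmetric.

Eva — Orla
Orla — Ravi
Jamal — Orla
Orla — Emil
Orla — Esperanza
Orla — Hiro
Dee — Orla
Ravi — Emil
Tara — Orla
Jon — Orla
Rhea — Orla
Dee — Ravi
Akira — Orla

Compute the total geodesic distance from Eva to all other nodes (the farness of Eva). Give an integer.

Distances from Eva: Akira:2, Dee:2, Emil:2, Esperanza:2, Hiro:2, Jamal:2, Jon:2, Orla:1, Ravi:2, Rhea:2, Tara:2.
Sum = 2 + 2 + 2 + 2 + 2 + 2 + 2 + 1 + 2 + 2 + 2 = 21.

21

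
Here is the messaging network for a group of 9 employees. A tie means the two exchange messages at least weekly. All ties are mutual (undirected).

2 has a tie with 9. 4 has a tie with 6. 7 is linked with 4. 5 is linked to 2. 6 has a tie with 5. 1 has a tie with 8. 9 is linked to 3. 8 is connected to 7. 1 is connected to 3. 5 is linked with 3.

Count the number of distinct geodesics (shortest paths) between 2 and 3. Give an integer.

The shortest distance is 2. The length-2 paths are: 2–9–3; 2–5–3.
That gives 2 distinct shortest paths.

2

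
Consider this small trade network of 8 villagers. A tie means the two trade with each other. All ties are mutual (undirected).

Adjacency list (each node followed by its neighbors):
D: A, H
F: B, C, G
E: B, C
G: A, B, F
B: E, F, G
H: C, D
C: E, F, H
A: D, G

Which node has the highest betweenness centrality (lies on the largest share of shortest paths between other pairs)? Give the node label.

C

Unnormalized betweenness of each node: A:3, B:5/2, C:11/2, D:2, E:1, F:3, G:5, H:3.
C has the largest value, 11/2, making it the main broker — the node through which the most shortest paths run.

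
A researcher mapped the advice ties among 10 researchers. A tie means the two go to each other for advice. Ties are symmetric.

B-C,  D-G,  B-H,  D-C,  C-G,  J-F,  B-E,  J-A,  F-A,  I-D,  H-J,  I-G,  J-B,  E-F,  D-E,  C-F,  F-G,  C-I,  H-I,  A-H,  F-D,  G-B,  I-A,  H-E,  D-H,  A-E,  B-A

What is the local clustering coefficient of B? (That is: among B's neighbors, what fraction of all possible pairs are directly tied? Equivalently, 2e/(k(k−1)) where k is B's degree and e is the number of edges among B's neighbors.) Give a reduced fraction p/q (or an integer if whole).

B's neighbors: A, C, E, G, H, and J (k = 6).
Possible neighbor pairs: C(6,2) = 15. Edges among them: A–E, A–H, A–J, C–G, E–H, H–J → e = 6.
Clustering(B) = 6/15 = 2/5.

2/5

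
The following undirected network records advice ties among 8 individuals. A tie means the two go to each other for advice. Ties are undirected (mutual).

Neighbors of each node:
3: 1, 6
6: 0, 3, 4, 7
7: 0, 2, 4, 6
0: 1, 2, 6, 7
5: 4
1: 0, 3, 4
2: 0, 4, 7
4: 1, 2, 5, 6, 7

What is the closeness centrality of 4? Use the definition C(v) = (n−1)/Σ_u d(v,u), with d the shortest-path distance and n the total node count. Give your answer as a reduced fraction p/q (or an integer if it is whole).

7/9

Distances from 4: 0:2, 1:1, 2:1, 3:2, 5:1, 6:1, 7:1. Sum = 9.
n = 8, so closeness = 7/9.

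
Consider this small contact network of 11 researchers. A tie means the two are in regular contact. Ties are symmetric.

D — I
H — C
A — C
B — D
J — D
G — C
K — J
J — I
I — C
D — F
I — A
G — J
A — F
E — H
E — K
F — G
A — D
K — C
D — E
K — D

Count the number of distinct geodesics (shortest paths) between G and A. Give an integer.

The shortest distance is 2. The length-2 paths are: G–C–A; G–F–A.
That gives 2 distinct shortest paths.

2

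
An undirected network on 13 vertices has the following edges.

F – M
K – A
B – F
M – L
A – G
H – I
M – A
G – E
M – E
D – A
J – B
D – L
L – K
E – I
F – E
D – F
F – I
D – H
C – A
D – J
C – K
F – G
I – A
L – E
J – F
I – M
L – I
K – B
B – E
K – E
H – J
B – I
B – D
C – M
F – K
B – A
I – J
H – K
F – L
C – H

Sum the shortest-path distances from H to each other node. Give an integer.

20

Distances from H: A:2, B:2, C:1, D:1, E:2, F:2, G:3, I:1, J:1, K:1, L:2, M:2.
Sum = 2 + 2 + 1 + 1 + 2 + 2 + 3 + 1 + 1 + 1 + 2 + 2 = 20.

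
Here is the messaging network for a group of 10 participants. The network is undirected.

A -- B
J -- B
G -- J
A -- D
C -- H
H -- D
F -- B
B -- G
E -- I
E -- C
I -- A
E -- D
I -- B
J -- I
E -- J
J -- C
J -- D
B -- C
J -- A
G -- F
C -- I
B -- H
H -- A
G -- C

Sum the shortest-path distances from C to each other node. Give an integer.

12

Distances from C: A:2, B:1, D:2, E:1, F:2, G:1, H:1, I:1, J:1.
Sum = 2 + 1 + 2 + 1 + 2 + 1 + 1 + 1 + 1 = 12.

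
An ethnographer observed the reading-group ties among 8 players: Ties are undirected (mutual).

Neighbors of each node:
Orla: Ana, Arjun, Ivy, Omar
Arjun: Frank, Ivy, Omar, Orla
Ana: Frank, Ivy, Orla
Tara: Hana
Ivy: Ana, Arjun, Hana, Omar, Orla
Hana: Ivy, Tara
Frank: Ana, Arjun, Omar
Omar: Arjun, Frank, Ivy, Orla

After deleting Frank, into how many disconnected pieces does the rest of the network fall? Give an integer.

1

Frank's neighbors (Ana, Arjun, and Omar) remain reachable from one another through other ties, so the rest of the network stays in one piece.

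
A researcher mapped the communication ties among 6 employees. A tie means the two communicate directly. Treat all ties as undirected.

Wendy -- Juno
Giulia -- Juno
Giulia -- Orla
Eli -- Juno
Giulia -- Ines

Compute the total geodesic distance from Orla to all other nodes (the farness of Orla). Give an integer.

11

Distances from Orla: Eli:3, Giulia:1, Ines:2, Juno:2, Wendy:3.
Sum = 3 + 1 + 2 + 2 + 3 = 11.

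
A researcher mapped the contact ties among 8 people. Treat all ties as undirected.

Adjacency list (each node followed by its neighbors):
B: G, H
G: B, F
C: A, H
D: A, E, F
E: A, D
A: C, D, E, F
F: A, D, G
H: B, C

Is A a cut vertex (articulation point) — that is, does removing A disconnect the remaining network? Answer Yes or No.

Even without A, every remaining node can still reach every other (the residual graph is connected), so A is not a cut vertex.

No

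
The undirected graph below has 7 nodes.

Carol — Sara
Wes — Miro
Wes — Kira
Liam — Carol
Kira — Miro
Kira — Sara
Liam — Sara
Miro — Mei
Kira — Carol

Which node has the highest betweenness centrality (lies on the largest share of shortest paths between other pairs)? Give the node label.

Unnormalized betweenness of each node: Carol:2, Kira:9, Liam:0, Mei:0, Miro:5, Sara:2, Wes:0.
Kira has the largest value, 9, making it the main broker — the node through which the most shortest paths run.

Kira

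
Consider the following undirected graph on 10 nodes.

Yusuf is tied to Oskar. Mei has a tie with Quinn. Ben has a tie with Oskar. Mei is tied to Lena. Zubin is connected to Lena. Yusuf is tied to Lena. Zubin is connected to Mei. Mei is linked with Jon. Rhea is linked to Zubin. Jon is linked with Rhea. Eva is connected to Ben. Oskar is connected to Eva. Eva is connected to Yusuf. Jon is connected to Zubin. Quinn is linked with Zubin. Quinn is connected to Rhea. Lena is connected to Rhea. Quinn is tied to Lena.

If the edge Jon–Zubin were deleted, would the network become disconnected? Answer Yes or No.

No

Even without that edge, Jon still reaches Zubin via Jon – Mei – Zubin, so the network stays connected. Not a bridge.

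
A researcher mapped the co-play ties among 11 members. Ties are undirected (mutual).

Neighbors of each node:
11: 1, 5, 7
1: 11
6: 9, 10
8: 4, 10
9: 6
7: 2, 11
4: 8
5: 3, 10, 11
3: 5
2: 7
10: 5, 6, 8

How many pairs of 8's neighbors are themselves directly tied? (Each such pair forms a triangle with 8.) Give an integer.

0

8's neighbors are 4 and 10, but none of them are tied to each other, so no triangle contains 8.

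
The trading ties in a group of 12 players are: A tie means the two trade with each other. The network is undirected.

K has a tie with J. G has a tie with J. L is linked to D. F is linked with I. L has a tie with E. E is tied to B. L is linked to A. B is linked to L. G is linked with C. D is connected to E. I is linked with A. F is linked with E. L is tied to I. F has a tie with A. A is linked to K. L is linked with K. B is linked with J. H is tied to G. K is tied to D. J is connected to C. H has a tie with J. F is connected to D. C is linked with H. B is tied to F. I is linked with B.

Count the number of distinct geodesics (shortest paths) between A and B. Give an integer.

The shortest distance is 2. The length-2 paths are: A–F–B; A–L–B; A–I–B.
That gives 3 distinct shortest paths.

3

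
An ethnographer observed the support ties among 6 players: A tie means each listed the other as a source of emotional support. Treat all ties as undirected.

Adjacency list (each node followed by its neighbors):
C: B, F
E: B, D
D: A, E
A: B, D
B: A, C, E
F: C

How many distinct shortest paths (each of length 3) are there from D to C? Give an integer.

The shortest distance is 3. The length-3 paths are: D–A–B–C; D–E–B–C.
That gives 2 distinct shortest paths.

2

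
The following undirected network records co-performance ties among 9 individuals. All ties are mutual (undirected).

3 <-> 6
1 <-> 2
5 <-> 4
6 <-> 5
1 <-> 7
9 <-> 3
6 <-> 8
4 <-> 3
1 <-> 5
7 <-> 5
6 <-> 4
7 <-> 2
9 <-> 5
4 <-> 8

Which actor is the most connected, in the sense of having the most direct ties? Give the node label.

Degrees — 1:3, 2:2, 3:3, 4:4, 5:5, 6:4, 7:3, 8:2, 9:2.
The maximum is 5, attained only by 5.

5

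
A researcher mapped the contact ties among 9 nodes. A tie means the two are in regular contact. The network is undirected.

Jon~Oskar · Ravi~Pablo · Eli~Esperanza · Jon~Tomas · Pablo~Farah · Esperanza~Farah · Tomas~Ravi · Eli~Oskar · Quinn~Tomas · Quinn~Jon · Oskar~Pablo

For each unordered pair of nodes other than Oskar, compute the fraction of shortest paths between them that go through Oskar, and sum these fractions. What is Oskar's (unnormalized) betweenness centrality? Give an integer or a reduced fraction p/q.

21/2

Pairs whose geodesics pass through Oskar — Ravi–Eli: 1; Pablo–Eli: 1; Pablo–Jon: 1; Pablo–Quinn: 1/2; Farah–Jon: 1; Farah–Quinn: 1/2; Esperanza–Jon: 1; Esperanza–Quinn: 1; Esperanza–Tomas: 1/2; Eli–Jon: 1; Eli–Quinn: 1; Eli–Tomas: 1.
All other pairs contribute 0.
Summing the contributions gives betweenness(Oskar) = 21/2.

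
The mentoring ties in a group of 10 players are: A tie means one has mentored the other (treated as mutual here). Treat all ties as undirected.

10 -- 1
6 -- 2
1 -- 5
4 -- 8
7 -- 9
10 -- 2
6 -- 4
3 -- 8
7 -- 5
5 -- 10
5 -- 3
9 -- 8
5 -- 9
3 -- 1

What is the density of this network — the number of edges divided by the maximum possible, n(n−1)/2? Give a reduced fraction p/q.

14/45

There are 14 edges and 10 nodes, so the maximum possible is C(10,2) = 45.
Density = 14/45.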